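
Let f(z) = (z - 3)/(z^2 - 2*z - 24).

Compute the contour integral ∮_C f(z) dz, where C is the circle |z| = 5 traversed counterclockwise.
By the residue theorem, ∮_C f(z) dz = 2πi · (sum of the residues of f at the poles inside |z| = 5).

The denominator factors as (z + 4)*(z - 6), so the singularities of f are simple poles at z = -4, z = 6.
  |-4|² = 16 < 25 = 5², so this pole is inside the contour.
  |6|² = 36 > 25 = 5², so this pole is outside the contour.

With P(z) = z - 3 and Q(z) = z^2 - 2*z - 24, each pole is simple, so Res(f, z₀) = P(z₀)/Q'(z₀) with Q'(z) = 2*z - 2.
  Res(f, -4) = P(-4)/Q'(-4) = (-7)/(-10) = 7/10

∮_C f(z) dz = 2πi · (7/10) = 7*I*pi/5

Final answer: 7*I*pi/5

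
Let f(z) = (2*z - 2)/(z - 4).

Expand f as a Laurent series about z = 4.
Put w = z - (4), i.e. z = w + 4. The denominator is w, so it suffices to rewrite the numerator in powers of w.

P(z) = 2*z - 2
P(w + 4) = 6 + 2*w

Dividing each term by w:
  f = 6/w + 2

Substituting back w = z - 4:
  f(z) = 6/(z - 4) + 2

The series is finite because the numerator is a polynomial; the negative powers form the principal part, and the coefficient of 1/(z - 4) gives Res(f, 4) = 6.

Final answer: 6/(z - 4) + 2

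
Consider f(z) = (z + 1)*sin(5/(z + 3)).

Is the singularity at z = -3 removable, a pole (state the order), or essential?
Let u = z + 3. Then
  sin(5/u) = Σ_{k≥0} (-1)^k (5)^(2k+1)/((2k+1)!·u^(2k+1)) = 5/u - 125/(6*u^3) + 625/(24*u^5) + ...
which has infinitely many negative powers of u, so sin(5/(z + 3)) has an essential singularity at z = -3.
The extra factor z + 1 is a nonzero polynomial; if the product had at most a pole at z = -3, dividing by that polynomial would leave sin(5/(z + 3)) with at most a pole too — contradiction. (Equivalently, the product's Laurent series still has infinitely many negative powers.)
So the singularity is essential.

Final answer: essential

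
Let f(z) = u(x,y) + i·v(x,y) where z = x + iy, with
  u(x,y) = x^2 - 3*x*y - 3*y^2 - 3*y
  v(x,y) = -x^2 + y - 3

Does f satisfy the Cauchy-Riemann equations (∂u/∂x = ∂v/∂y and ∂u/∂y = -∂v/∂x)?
∂u/∂x = 2*x - 3*y
∂v/∂y = 1
∂u/∂y = -3*x - 6*y - 3
∂v/∂x = -2*x
∂u/∂x ≠ ∂v/∂y and ∂u/∂y ≠ -∂v/∂x; the Cauchy-Riemann equations are not satisfied, so f is not analytic.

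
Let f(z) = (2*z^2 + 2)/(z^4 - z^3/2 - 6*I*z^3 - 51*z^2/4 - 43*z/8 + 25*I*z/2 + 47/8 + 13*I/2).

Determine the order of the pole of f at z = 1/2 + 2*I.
Factor the denominator:
  z^4 - z^3/2 - 6*I*z^3 - 51*z^2/4 - 43*z/8 + 25*I*z/2 + 47/8 + 13*I/2 = (z - 1/2 - 2*I)^3*(z + 1)

The numerator P(z) = 2*z^2 + 2 has P(1/2 + 2*I) = -11/2 + 4*I ≠ 0, so no factor of (z - 1/2 - 2*I) cancels.
Near z = 1/2 + 2*I we can therefore write f(z) = g(z)/(z - 1/2 - 2*I)^3 with g analytic at 1/2 + 2*I and g(1/2 + 2*I) ≠ 0 (g is the numerator divided by the remaining denominator factors).

Hence z = 1/2 + 2*I is a pole of order 3.

Final answer: 3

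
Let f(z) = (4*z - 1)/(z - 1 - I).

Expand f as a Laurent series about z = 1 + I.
(3 + 4*I)/(z - 1 - I) + 4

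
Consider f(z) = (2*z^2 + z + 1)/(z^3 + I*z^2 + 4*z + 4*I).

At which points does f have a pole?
The singularities of f are the zeros of the denominator. Factoring,
  z^3 + I*z^2 + 4*z + 4*I = (z + I)*(z - 2*I)*(z + 2*I)
so the candidates are z = -I, z = 2*I, z = -2*I.

Check the numerator P(z) = 2*z^2 + z + 1 at each one:
  P(-I) = -1 - I ≠ 0, so z = -I is a (simple) pole.
  P(2*I) = -7 + 2*I ≠ 0, so z = 2*I is a (simple) pole.
  P(-2*I) = -7 - 2*I ≠ 0, so z = -2*I is a (simple) pole.

Poles of f: {-2*I, -I, 2*I}

Final answer: {-2*I, -I, 2*I}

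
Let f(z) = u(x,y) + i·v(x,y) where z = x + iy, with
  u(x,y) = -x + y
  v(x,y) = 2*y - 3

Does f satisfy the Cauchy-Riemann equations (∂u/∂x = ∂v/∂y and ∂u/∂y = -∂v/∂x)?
∂u/∂x = -1
∂v/∂y = 2
∂u/∂y = 1
∂v/∂x = 0
∂u/∂x ≠ ∂v/∂y and ∂u/∂y ≠ -∂v/∂x; the Cauchy-Riemann equations are not satisfied, so f is not analytic.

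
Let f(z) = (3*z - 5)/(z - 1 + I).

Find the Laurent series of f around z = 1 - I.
Put w = z - (1 - I), i.e. z = w + 1 - I. The denominator is w, so it suffices to rewrite the numerator in powers of w.

P(z) = 3*z - 5
P(w + 1 - I) = -2 - 3*I + 3*w

Dividing each term by w:
  f = (-2 - 3*I)/w + 3

Substituting back w = z - 1 + I:
  f(z) = (-2 - 3*I)/(z - 1 + I) + 3

The series is finite because the numerator is a polynomial; the negative powers form the principal part, and the coefficient of 1/(z - 1 + I) gives Res(f, 1 - I) = -2 - 3*I.

Final answer: (-2 - 3*I)/(z - 1 + I) + 3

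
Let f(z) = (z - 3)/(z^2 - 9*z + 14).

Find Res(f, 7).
Write f(z) = P(z)/Q(z) with P(z) = z - 3 and Q(z) = z^2 - 9*z + 14.
The denominator factors as Q(z) = (z - 7)*(z - 2), so z = 7 is a simple zero of Q and P is analytic there; z = 7 is therefore a simple pole and
  Res(f, z₀) = P(z₀)/Q'(z₀).

Q'(z) = 2*z - 9, so Q'(7) = 5.
P(7) = 4.

Res(f, 7) = (4)/(5) = 4/5

Final answer: 4/5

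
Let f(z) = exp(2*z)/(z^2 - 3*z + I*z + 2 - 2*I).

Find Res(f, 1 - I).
(-1/2 + I/2)*exp(2 - 2*I)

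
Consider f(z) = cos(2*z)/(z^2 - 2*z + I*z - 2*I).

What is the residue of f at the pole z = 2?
Write f(z) = P(z)/Q(z) with P(z) = cos(2*z) and Q(z) = z^2 - 2*z + I*z - 2*I.
The denominator factors as Q(z) = (z - 2)*(z + I), so z = 2 is a simple zero of Q and P is analytic there; z = 2 is therefore a simple pole and
  Res(f, z₀) = P(z₀)/Q'(z₀).

Q'(z) = 2*z - 2 + I, so Q'(2) = 2 + I.
P(2) = cos(4).

Res(f, 2) = (cos(4))/(2 + I) = (2/5 - I/5)*cos(4)

Final answer: (2/5 - I/5)*cos(4)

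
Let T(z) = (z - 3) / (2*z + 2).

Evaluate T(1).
Substitute z = 1:
  numerator:   (1) - 3 = -2
  denominator: 2*(1) + 2 = 4
T(1) = (-2)/(4) = -1/2

Final answer: -1/2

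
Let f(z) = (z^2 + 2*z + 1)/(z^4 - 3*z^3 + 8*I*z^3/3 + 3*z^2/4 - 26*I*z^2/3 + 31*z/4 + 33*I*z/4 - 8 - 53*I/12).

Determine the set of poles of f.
The singularities of f are the zeros of the denominator. Factoring,
  z^4 - 3*z^3 + 8*I*z^3/3 + 3*z^2/4 - 26*I*z^2/3 + 31*z/4 + 33*I*z/4 - 8 - 53*I/12 = (z - 2 - I/3)*(z + 1 + 3*I/2)*(z - 1 + 2*I)*(z - 1 - I/2)
so the candidates are z = 2 + I/3, z = -1 - 3*I/2, z = 1 - 2*I, z = 1 + I/2.

Check the numerator P(z) = z^2 + 2*z + 1 at each one:
  P(2 + I/3) = 80/9 + 2*I ≠ 0, so z = 2 + I/3 is a (simple) pole.
  P(-1 - 3*I/2) = -9/4 ≠ 0, so z = -1 - 3*I/2 is a (simple) pole.
  P(1 - 2*I) = -8*I ≠ 0, so z = 1 - 2*I is a (simple) pole.
  P(1 + I/2) = 15/4 + 2*I ≠ 0, so z = 1 + I/2 is a (simple) pole.

Poles of f: {-1 - 3*I/2, 1 - 2*I, 1 + I/2, 2 + I/3}

Final answer: {-1 - 3*I/2, 1 - 2*I, 1 + I/2, 2 + I/3}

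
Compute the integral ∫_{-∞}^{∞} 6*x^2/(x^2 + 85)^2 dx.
Let f(z) = 6*z^2/(z^2 + 85)^2. The denominator has no real zeros and deg Q - deg P = 2 ≥ 2, so the integral of f over the upper semicircle |z| = R tends to 0 as R → ∞. Closing the contour in the upper half-plane,
  ∫_{-∞}^{∞} f(x) dx = 2πi · Σ Res(f, z_k)  over the poles with Im z_k > 0.

Zeros of the denominator: z^2 + 85 = 0 gives z = ±sqrt(85)*I.
Upper half-plane: z = sqrt(85)*I (a pole of order 2).

Write f(z) = g(z)/(z - sqrt(85)*I)^2 with g(z) = 6*z^2/(z + sqrt(85)*I)^2. For a double pole, Res(f, z₀) = g'(z₀):
  g'(z) = 12*sqrt(85)*I*z/(z + sqrt(85)*I)^3
  Res(f, sqrt(85)*I) = g'(sqrt(85)*I) = -3*sqrt(85)*I/170

∫_{-∞}^{∞} f(x) dx = 2πi · (-3*sqrt(85)*I/170) = 3*sqrt(85)*pi/85

Final answer: 3*sqrt(85)*pi/85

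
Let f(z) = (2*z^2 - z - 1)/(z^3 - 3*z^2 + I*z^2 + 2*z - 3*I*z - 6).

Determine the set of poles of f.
The singularities of f are the zeros of the denominator. Factoring,
  z^3 - 3*z^2 + I*z^2 + 2*z - 3*I*z - 6 = (z - I)*(z - 3)*(z + 2*I)
so the candidates are z = I, z = 3, z = -2*I.

Check the numerator P(z) = 2*z^2 - z - 1 at each one:
  P(I) = -3 - I ≠ 0, so z = I is a (simple) pole.
  P(3) = 14 ≠ 0, so z = 3 is a (simple) pole.
  P(-2*I) = -9 + 2*I ≠ 0, so z = -2*I is a (simple) pole.

Poles of f: {-2*I, I, 3}

Final answer: {-2*I, I, 3}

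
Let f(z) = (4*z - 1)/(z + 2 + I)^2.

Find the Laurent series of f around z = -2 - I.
Put w = z - (-2 - I), i.e. z = w - 2 - I. The denominator is w^2, so it suffices to rewrite the numerator in powers of w.

P(z) = 4*z - 1
P(w - 2 - I) = -9 - 4*I + 4*w

Dividing each term by w^2:
  f = (-9 - 4*I)/w^2 + 4/w

Substituting back w = z + 2 + I:
  f(z) = (-9 - 4*I)/(z + 2 + I)^2 + 4/(z + 2 + I)

The series is finite because the numerator is a polynomial; the negative powers form the principal part, and the coefficient of 1/(z + 2 + I) gives Res(f, -2 - I) = 4.

Final answer: (-9 - 4*I)/(z + 2 + I)^2 + 4/(z + 2 + I)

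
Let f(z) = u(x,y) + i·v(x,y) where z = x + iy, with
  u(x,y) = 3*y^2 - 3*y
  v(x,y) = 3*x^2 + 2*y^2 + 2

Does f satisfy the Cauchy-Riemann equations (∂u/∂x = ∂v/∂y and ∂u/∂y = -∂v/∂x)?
∂u/∂x = 0
∂v/∂y = 4*y
∂u/∂y = 6*y - 3
∂v/∂x = 6*x
∂u/∂x ≠ ∂v/∂y and ∂u/∂y ≠ -∂v/∂x; the Cauchy-Riemann equations are not satisfied, so f is not analytic.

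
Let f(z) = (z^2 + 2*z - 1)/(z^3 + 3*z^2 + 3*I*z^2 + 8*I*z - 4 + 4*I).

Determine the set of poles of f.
{-2, -1 - I, -2*I}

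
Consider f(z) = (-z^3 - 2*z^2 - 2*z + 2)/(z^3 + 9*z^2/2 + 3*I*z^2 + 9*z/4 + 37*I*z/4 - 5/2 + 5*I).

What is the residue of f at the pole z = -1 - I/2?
-111/170 - 86*I/85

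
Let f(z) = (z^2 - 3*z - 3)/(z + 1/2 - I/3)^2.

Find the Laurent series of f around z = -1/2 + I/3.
Put w = z - (-1/2 + I/3), i.e. z = w - 1/2 + I/3. The denominator is w^2, so it suffices to rewrite the numerator in powers of w.

P(z) = z^2 - 3*z - 3
P(w - 1/2 + I/3) = -49/36 - 4*I/3 + (-4 + 2*I/3)*w + w^2

Dividing each term by w^2:
  f = (-49/36 - 4*I/3)/w^2 + (-4 + 2*I/3)/w + 1

Substituting back w = z + 1/2 - I/3:
  f(z) = (-49/36 - 4*I/3)/(z + 1/2 - I/3)^2 + (-4 + 2*I/3)/(z + 1/2 - I/3) + 1

The series is finite because the numerator is a polynomial; the negative powers form the principal part, and the coefficient of 1/(z + 1/2 - I/3) gives Res(f, -1/2 + I/3) = -4 + 2*I/3.

Final answer: (-49/36 - 4*I/3)/(z + 1/2 - I/3)^2 + (-4 + 2*I/3)/(z + 1/2 - I/3) + 1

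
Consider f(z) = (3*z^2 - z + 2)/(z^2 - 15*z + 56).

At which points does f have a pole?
The singularities of f are the zeros of the denominator. Factoring,
  z^2 - 15*z + 56 = (z - 8)*(z - 7)
so the candidates are z = 8, z = 7.

Check the numerator P(z) = 3*z^2 - z + 2 at each one:
  P(8) = 186 ≠ 0, so z = 8 is a (simple) pole.
  P(7) = 142 ≠ 0, so z = 7 is a (simple) pole.

Poles of f: {7, 8}

Final answer: {7, 8}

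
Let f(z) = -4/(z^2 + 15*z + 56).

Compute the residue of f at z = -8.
Write f(z) = P(z)/Q(z) with P(z) = -4 and Q(z) = z^2 + 15*z + 56.
The denominator factors as Q(z) = (z + 8)*(z + 7), so z = -8 is a simple zero of Q and P is analytic there; z = -8 is therefore a simple pole and
  Res(f, z₀) = P(z₀)/Q'(z₀).

Q'(z) = 2*z + 15, so Q'(-8) = -1.
P(-8) = -4.

Res(f, -8) = (-4)/(-1) = 4

Final answer: 4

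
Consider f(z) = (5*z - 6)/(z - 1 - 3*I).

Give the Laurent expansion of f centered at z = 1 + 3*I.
Put w = z - (1 + 3*I), i.e. z = w + 1 + 3*I. The denominator is w, so it suffices to rewrite the numerator in powers of w.

P(z) = 5*z - 6
P(w + 1 + 3*I) = -1 + 15*I + 5*w

Dividing each term by w:
  f = (-1 + 15*I)/w + 5

Substituting back w = z - 1 - 3*I:
  f(z) = (-1 + 15*I)/(z - 1 - 3*I) + 5

The series is finite because the numerator is a polynomial; the negative powers form the principal part, and the coefficient of 1/(z - 1 - 3*I) gives Res(f, 1 + 3*I) = -1 + 15*I.

Final answer: (-1 + 15*I)/(z - 1 - 3*I) + 5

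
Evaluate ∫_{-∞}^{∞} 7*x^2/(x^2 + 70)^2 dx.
Let f(z) = 7*z^2/(z^2 + 70)^2. The denominator has no real zeros and deg Q - deg P = 2 ≥ 2, so the integral of f over the upper semicircle |z| = R tends to 0 as R → ∞. Closing the contour in the upper half-plane,
  ∫_{-∞}^{∞} f(x) dx = 2πi · Σ Res(f, z_k)  over the poles with Im z_k > 0.

Zeros of the denominator: z^2 + 70 = 0 gives z = ±sqrt(70)*I.
Upper half-plane: z = sqrt(70)*I (a pole of order 2).

Write f(z) = g(z)/(z - sqrt(70)*I)^2 with g(z) = 7*z^2/(z + sqrt(70)*I)^2. For a double pole, Res(f, z₀) = g'(z₀):
  g'(z) = 14*sqrt(70)*I*z/(z + sqrt(70)*I)^3
  Res(f, sqrt(70)*I) = g'(sqrt(70)*I) = -sqrt(70)*I/40

∫_{-∞}^{∞} f(x) dx = 2πi · (-sqrt(70)*I/40) = sqrt(70)*pi/20

Final answer: sqrt(70)*pi/20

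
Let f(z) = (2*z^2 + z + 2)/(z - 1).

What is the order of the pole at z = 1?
1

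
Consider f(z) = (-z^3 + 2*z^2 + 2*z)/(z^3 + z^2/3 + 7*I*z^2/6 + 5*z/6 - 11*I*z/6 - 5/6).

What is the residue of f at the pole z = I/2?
-165/493 - 567*I/986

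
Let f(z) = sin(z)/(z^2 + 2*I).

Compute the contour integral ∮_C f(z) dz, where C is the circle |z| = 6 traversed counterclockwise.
pi*(-1 + I)*sin(1 - I)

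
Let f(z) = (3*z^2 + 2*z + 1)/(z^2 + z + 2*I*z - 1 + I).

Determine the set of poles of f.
The singularities of f are the zeros of the denominator. Factoring,
  z^2 + z + 2*I*z - 1 + I = (z + 1 + I)*(z + I)
so the candidates are z = -1 - I, z = -I.

Check the numerator P(z) = 3*z^2 + 2*z + 1 at each one:
  P(-1 - I) = -1 + 4*I ≠ 0, so z = -1 - I is a (simple) pole.
  P(-I) = -2 - 2*I ≠ 0, so z = -I is a (simple) pole.

Poles of f: {-1 - I, -I}

Final answer: {-1 - I, -I}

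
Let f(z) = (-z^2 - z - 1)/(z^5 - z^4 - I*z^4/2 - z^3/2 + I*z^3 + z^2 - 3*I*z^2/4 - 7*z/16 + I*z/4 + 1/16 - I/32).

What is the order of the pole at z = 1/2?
4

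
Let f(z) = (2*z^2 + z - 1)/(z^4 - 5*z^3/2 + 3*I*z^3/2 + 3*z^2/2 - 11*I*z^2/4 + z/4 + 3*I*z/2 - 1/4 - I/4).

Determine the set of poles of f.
The singularities of f are the zeros of the denominator. Factoring,
  z^4 - 5*z^3/2 + 3*I*z^3/2 + 3*z^2/2 - 11*I*z^2/4 + z/4 + 3*I*z/2 - 1/4 - I/4 = (z - 1/2)*(z - 1 + I)*(z + I/2)*(z - 1)
so the candidates are z = 1/2, z = 1 - I, z = -I/2, z = 1.

Check the numerator P(z) = 2*z^2 + z - 1 at each one:
  P(1/2) = 0, so the factor (z - 1/2) cancels and z = 1/2 is only a removable singularity, not a pole.
  P(1 - I) = -5*I ≠ 0, so z = 1 - I is a (simple) pole.
  P(-I/2) = -3/2 - I/2 ≠ 0, so z = -I/2 is a (simple) pole.
  P(1) = 2 ≠ 0, so z = 1 is a (simple) pole.

Poles of f: {-I/2, 1 - I, 1}

Final answer: {-I/2, 1 - I, 1}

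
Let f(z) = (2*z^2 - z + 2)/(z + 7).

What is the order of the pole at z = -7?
1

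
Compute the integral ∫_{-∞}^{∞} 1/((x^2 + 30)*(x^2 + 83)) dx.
pi*(-30*sqrt(83) + 83*sqrt(30))/131970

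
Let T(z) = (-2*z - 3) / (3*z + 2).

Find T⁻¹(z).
Set w = T(z) = (-2*z - 3) / (3*z + 2) and solve for z:
  w*(3*z + 2) = -2*z - 3
  2*w + z*(3*w + 2) + 3 = 0
  z*(3*w + 2) = -2*w - 3
  z = (2*w + 3)/(-3*w - 2)
Renaming the variable, T⁻¹(z) = (2*z + 3)/(-3*z - 2) = (-2*z - 3)/(3*z + 2).
(Check: ad - bc = 5 ≠ 0, so T is invertible.)

Final answer: (-2*z - 3)/(3*z + 2)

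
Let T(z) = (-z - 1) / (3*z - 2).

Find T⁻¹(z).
Set w = T(z) = (-z - 1) / (3*z - 2) and solve for z:
  w*(3*z - 2) = -z - 1
  -2*w + z*(3*w + 1) + 1 = 0
  z*(3*w + 1) = 2*w - 1
  z = (1 - 2*w)/(-3*w - 1)
Renaming the variable, T⁻¹(z) = (-2*z + 1)/(-3*z - 1) = (2*z - 1)/(3*z + 1).
(Check: ad - bc = 5 ≠ 0, so T is invertible.)

Final answer: (2*z - 1)/(3*z + 1)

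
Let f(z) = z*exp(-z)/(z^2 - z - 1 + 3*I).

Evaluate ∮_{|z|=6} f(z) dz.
By the residue theorem, ∮_C f(z) dz = 2πi · (sum of the residues of f at the poles inside |z| = 6).

The denominator factors as (z - 2 + I)*(z + 1 - I), so the singularities of f are simple poles at z = 2 - I, z = -1 + I.
  |2 - I|² = 5 < 36 = 6², so this pole is inside the contour.
  |-1 + I|² = 2 < 36 = 6², so this pole is inside the contour.

With P(z) = z*exp(-z) and Q(z) = z^2 - z - 1 + 3*I, each pole is simple, so Res(f, z₀) = P(z₀)/Q'(z₀) with Q'(z) = 2*z - 1.
  Res(f, 2 - I) = P(2 - I)/Q'(2 - I) = ((2 - I)*exp(-2 + I))/(3 - 2*I) = (8/13 + I/13)*exp(-2 + I)
  Res(f, -1 + I) = P(-1 + I)/Q'(-1 + I) = ((-1 + I)*exp(1 - I))/(-3 + 2*I) = (5/13 - I/13)*exp(1 - I)

Sum of residues inside C: (5/13 - I/13)*exp(1 - I) + (8/13 + I/13)*exp(-2 + I)
∮_C f(z) dz = 2πi · ((5/13 - I/13)*exp(1 - I) + (8/13 + I/13)*exp(-2 + I)) = pi*(-2/13 + 16*I/13)*exp(-2 + I) + pi*(2/13 + 10*I/13)*exp(1 - I)

Final answer: pi*(-2/13 + 16*I/13)*exp(-2 + I) + pi*(2/13 + 10*I/13)*exp(1 - I)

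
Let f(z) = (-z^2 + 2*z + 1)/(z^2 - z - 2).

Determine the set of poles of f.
The singularities of f are the zeros of the denominator. Factoring,
  z^2 - z - 2 = (z + 1)*(z - 2)
so the candidates are z = -1, z = 2.

Check the numerator P(z) = -z^2 + 2*z + 1 at each one:
  P(-1) = -2 ≠ 0, so z = -1 is a (simple) pole.
  P(2) = 1 ≠ 0, so z = 2 is a (simple) pole.

Poles of f: {-1, 2}

Final answer: {-1, 2}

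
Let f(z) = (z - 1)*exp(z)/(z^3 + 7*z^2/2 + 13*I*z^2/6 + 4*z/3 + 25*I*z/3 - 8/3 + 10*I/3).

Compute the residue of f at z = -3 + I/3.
(-81/325 - 102*I/325)*exp(-3 + I/3)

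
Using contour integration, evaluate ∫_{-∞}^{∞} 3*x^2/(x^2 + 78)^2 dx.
sqrt(78)*pi/52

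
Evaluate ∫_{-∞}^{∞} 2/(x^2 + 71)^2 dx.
sqrt(71)*pi/5041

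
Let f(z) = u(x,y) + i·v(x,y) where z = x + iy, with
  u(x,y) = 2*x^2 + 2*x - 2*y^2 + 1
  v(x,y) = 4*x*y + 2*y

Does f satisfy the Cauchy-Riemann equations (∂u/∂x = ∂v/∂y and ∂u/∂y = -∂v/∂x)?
∂u/∂x = 4*x + 2
∂v/∂y = 4*x + 2
∂u/∂y = -4*y
∂v/∂x = 4*y
∂u/∂x = ∂v/∂y and ∂u/∂y = -∂v/∂x hold identically; f is analytic.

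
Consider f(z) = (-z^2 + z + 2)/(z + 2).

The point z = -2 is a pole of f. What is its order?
1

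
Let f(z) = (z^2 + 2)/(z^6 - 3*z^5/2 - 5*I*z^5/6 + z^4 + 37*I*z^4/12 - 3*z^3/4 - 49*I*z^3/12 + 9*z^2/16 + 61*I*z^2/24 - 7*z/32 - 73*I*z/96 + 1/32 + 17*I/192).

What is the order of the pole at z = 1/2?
4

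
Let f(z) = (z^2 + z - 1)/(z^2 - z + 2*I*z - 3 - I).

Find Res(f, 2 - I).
Write f(z) = P(z)/Q(z) with P(z) = z^2 + z - 1 and Q(z) = z^2 - z + 2*I*z - 3 - I.
The denominator factors as Q(z) = (z - 2 + I)*(z + 1 + I), so z = 2 - I is a simple zero of Q and P is analytic there; z = 2 - I is therefore a simple pole and
  Res(f, z₀) = P(z₀)/Q'(z₀).

Q'(z) = 2*z - 1 + 2*I, so Q'(2 - I) = 3.
P(2 - I) = 4 - 5*I.

Res(f, 2 - I) = (4 - 5*I)/(3) = 4/3 - 5*I/3

Final answer: 4/3 - 5*I/3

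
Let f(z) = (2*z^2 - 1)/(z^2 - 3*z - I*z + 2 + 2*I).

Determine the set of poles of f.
The singularities of f are the zeros of the denominator. Factoring,
  z^2 - 3*z - I*z + 2 + 2*I = (z - 1 - I)*(z - 2)
so the candidates are z = 1 + I, z = 2.

Check the numerator P(z) = 2*z^2 - 1 at each one:
  P(1 + I) = -1 + 4*I ≠ 0, so z = 1 + I is a (simple) pole.
  P(2) = 7 ≠ 0, so z = 2 is a (simple) pole.

Poles of f: {1 + I, 2}

Final answer: {1 + I, 2}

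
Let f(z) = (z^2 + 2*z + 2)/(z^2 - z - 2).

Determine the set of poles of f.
The singularities of f are the zeros of the denominator. Factoring,
  z^2 - z - 2 = (z - 2)*(z + 1)
so the candidates are z = 2, z = -1.

Check the numerator P(z) = z^2 + 2*z + 2 at each one:
  P(2) = 10 ≠ 0, so z = 2 is a (simple) pole.
  P(-1) = 1 ≠ 0, so z = -1 is a (simple) pole.

Poles of f: {-1, 2}

Final answer: {-1, 2}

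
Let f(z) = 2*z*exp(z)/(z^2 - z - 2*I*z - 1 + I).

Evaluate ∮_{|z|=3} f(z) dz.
pi*(-4 + 4*I)*exp(1 + I) + 4*pi*exp(I)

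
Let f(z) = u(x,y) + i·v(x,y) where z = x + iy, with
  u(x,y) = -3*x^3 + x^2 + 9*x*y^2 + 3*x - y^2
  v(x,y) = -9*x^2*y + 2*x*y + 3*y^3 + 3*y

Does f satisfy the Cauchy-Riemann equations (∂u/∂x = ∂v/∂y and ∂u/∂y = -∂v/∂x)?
∂u/∂x = -9*x^2 + 2*x + 9*y^2 + 3
∂v/∂y = -9*x^2 + 2*x + 9*y^2 + 3
∂u/∂y = 18*x*y - 2*y
∂v/∂x = -18*x*y + 2*y
∂u/∂x = ∂v/∂y and ∂u/∂y = -∂v/∂x hold identically; f is analytic.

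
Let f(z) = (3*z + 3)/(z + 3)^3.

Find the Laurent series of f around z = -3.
-6/(z + 3)^3 + 3/(z + 3)^2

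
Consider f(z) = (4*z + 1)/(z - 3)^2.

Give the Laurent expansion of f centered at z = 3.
Put w = z - (3), i.e. z = w + 3. The denominator is w^2, so it suffices to rewrite the numerator in powers of w.

P(z) = 4*z + 1
P(w + 3) = 13 + 4*w

Dividing each term by w^2:
  f = 13/w^2 + 4/w

Substituting back w = z - 3:
  f(z) = 13/(z - 3)^2 + 4/(z - 3)

The series is finite because the numerator is a polynomial; the negative powers form the principal part, and the coefficient of 1/(z - 3) gives Res(f, 3) = 4.

Final answer: 13/(z - 3)^2 + 4/(z - 3)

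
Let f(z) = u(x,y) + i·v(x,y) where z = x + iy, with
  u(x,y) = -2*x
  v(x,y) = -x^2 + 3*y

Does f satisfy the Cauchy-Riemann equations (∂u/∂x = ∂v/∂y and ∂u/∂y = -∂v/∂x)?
∂u/∂x = -2
∂v/∂y = 3
∂u/∂y = 0
∂v/∂x = -2*x
∂u/∂x ≠ ∂v/∂y and ∂u/∂y ≠ -∂v/∂x; the Cauchy-Riemann equations are not satisfied, so f is not analytic.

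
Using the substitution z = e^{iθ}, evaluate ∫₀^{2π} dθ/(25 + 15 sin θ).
pi/10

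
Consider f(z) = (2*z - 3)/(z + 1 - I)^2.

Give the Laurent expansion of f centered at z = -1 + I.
Put w = z - (-1 + I), i.e. z = w - 1 + I. The denominator is w^2, so it suffices to rewrite the numerator in powers of w.

P(z) = 2*z - 3
P(w - 1 + I) = -5 + 2*I + 2*w

Dividing each term by w^2:
  f = (-5 + 2*I)/w^2 + 2/w

Substituting back w = z + 1 - I:
  f(z) = (-5 + 2*I)/(z + 1 - I)^2 + 2/(z + 1 - I)

The series is finite because the numerator is a polynomial; the negative powers form the principal part, and the coefficient of 1/(z + 1 - I) gives Res(f, -1 + I) = 2.

Final answer: (-5 + 2*I)/(z + 1 - I)^2 + 2/(z + 1 - I)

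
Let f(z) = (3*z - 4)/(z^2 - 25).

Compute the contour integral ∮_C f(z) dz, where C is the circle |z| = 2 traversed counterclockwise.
By the residue theorem, ∮_C f(z) dz = 2πi · (sum of the residues of f at the poles inside |z| = 2).

The denominator factors as (z - 5)*(z + 5), so the singularities of f are simple poles at z = 5, z = -5.
  |5|² = 25 > 4 = 2², so this pole is outside the contour.
  |-5|² = 25 > 4 = 2², so this pole is outside the contour.

No pole lies inside the contour, so f is analytic on and inside C and the integral is 0 (Cauchy's theorem).

Final answer: 0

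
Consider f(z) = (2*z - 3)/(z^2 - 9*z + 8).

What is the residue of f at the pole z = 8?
13/7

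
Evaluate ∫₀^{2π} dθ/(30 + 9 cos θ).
Let J = ∫₀^{2π} dθ/(30 + 9 cos θ).
Put z = e^{iθ}: then cos θ = (z + 1/z)/2, dθ = dz/(iz), and z runs once counterclockwise around |z| = 1:
  J = ∮_{|z|=1} 1/(30 + 9*(z + 1/z)/2) · dz/(iz) = (2/i) ∮_{|z|=1} dz/(9*z^2 + 60*z + 9).
The roots of 9*z^2 + 60*z + 9 are z = (-30 ± sqrt(30^2 - 9^2))/9, with sqrt(819) = 3*sqrt(91); their product is 1, so only z₊ = -10/3 + sqrt(91)/3 lies inside the unit circle (z₋ = -10/3 - sqrt(91)/3 lies outside).
z₊ is a simple zero of q(z) = 9*z^2 + 60*z + 9, so Res(1/q, z₊) = 1/q'(z₊) with q'(z) = 18*z + 60; and q'(z₊) = 9*(z₊ - z₋) = 6*sqrt(91).
Therefore J = (2/i) · 2πi · 1/(6*sqrt(91)) = 2*pi/(3*sqrt(91)) = 2*sqrt(91)*pi/273

Final answer: 2*sqrt(91)*pi/273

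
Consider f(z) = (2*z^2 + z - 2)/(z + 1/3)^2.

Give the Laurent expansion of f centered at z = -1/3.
Put w = z - (-1/3), i.e. z = w - 1/3. The denominator is w^2, so it suffices to rewrite the numerator in powers of w.

P(z) = 2*z^2 + z - 2
P(w - 1/3) = -19/9 - w/3 + 2*w^2

Dividing each term by w^2:
  f = -19/(9*w^2) - 1/(3*w) + 2

Substituting back w = z + 1/3:
  f(z) = -19/(9*(z + 1/3)^2) - 1/(3*(z + 1/3)) + 2

The series is finite because the numerator is a polynomial; the negative powers form the principal part, and the coefficient of 1/(z + 1/3) gives Res(f, -1/3) = -1/3.

Final answer: -19/(9*(z + 1/3)^2) - 1/(3*(z + 1/3)) + 2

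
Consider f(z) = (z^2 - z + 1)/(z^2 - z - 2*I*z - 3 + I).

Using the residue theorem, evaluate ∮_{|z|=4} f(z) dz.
By the residue theorem, ∮_C f(z) dz = 2πi · (sum of the residues of f at the poles inside |z| = 4).

The denominator factors as (z - 2 - I)*(z + 1 - I), so the singularities of f are simple poles at z = 2 + I, z = -1 + I.
  |2 + I|² = 5 < 16 = 4², so this pole is inside the contour.
  |-1 + I|² = 2 < 16 = 4², so this pole is inside the contour.

With P(z) = z^2 - z + 1 and Q(z) = z^2 - z - 2*I*z - 3 + I, each pole is simple, so Res(f, z₀) = P(z₀)/Q'(z₀) with Q'(z) = 2*z - 1 - 2*I.
  Res(f, 2 + I) = P(2 + I)/Q'(2 + I) = (2 + 3*I)/(3) = 2/3 + I
  Res(f, -1 + I) = P(-1 + I)/Q'(-1 + I) = (2 - 3*I)/(-3) = -2/3 + I

Sum of residues inside C: 2*I
∮_C f(z) dz = 2πi · (2*I) = -4*pi

Final answer: -4*pi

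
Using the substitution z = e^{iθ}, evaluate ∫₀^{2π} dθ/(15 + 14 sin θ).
Call the integral J. The integrand is 2π-periodic and we integrate over a full period, so shifting θ does not change the value (θ → θ + π/2 turns sin θ into cos θ). Hence
  J = ∫₀^{2π} dθ/(15 + 14 cos θ).
Put z = e^{iθ}: then cos θ = (z + 1/z)/2, dθ = dz/(iz), and z runs once counterclockwise around |z| = 1:
  J = ∮_{|z|=1} 1/(15 + 14*(z + 1/z)/2) · dz/(iz) = (2/i) ∮_{|z|=1} dz/(14*z^2 + 30*z + 14).
The roots of 14*z^2 + 30*z + 14 are z = (-15 ± sqrt(15^2 - 14^2))/14, with sqrt(29) = sqrt(29); their product is 1, so only z₊ = -15/14 + sqrt(29)/14 lies inside the unit circle (z₋ = -15/14 - sqrt(29)/14 lies outside).
z₊ is a simple zero of q(z) = 14*z^2 + 30*z + 14, so Res(1/q, z₊) = 1/q'(z₊) with q'(z) = 28*z + 30; and q'(z₊) = 14*(z₊ - z₋) = 2*sqrt(29).
Therefore J = (2/i) · 2πi · 1/(2*sqrt(29)) = 2*pi/(sqrt(29)) = 2*sqrt(29)*pi/29

Final answer: 2*sqrt(29)*pi/29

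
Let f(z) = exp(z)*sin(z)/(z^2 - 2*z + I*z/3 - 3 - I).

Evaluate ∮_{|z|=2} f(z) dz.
By the residue theorem, ∮_C f(z) dz = 2πi · (sum of the residues of f at the poles inside |z| = 2).

The denominator factors as (z - 3)*(z + 1 + I/3), so the singularities of f are simple poles at z = 3, z = -1 - I/3.
  |3|² = 9 > 4 = 2², so this pole is outside the contour.
  |-1 - I/3|² = 10/9 < 4 = 2², so this pole is inside the contour.

With P(z) = exp(z)*sin(z) and Q(z) = z^2 - 2*z + I*z/3 - 3 - I, each pole is simple, so Res(f, z₀) = P(z₀)/Q'(z₀) with Q'(z) = 2*z - 2 + I/3.
  Res(f, -1 - I/3) = P(-1 - I/3)/Q'(-1 - I/3) = (-exp(-1 - I/3)*sin(1 + I/3))/(-4 - I/3) = (36/145 - 3*I/145)*exp(-1 - I/3)*sin(1 + I/3)

∮_C f(z) dz = 2πi · ((36/145 - 3*I/145)*exp(-1 - I/3)*sin(1 + I/3)) = pi*(6/145 + 72*I/145)*exp(-1 - I/3)*sin(1 + I/3)

Final answer: pi*(6/145 + 72*I/145)*exp(-1 - I/3)*sin(1 + I/3)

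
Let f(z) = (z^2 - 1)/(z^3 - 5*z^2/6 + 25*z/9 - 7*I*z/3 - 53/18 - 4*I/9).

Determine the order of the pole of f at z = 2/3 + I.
Factor the denominator:
  z^3 - 5*z^2/6 + 25*z/9 - 7*I*z/3 - 53/18 - 4*I/9 = (z - 2/3 - I)^2*(z + 1/2 + 2*I)

The numerator P(z) = z^2 - 1 has P(2/3 + I) = -14/9 + 4*I/3 ≠ 0, so no factor of (z - 2/3 - I) cancels.
Near z = 2/3 + I we can therefore write f(z) = g(z)/(z - 2/3 - I)^2 with g analytic at 2/3 + I and g(2/3 + I) ≠ 0 (g is the numerator divided by the remaining denominator factors).

Hence z = 2/3 + I is a pole of order 2.

Final answer: 2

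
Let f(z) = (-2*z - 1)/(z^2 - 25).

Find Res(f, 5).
Write f(z) = P(z)/Q(z) with P(z) = -2*z - 1 and Q(z) = z^2 - 25.
The denominator factors as Q(z) = (z + 5)*(z - 5), so z = 5 is a simple zero of Q and P is analytic there; z = 5 is therefore a simple pole and
  Res(f, z₀) = P(z₀)/Q'(z₀).

Q'(z) = 2*z, so Q'(5) = 10.
P(5) = -11.

Res(f, 5) = (-11)/(10) = -11/10

Final answer: -11/10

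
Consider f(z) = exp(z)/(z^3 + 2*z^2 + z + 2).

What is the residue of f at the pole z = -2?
Write f(z) = P(z)/Q(z) with P(z) = exp(z) and Q(z) = z^3 + 2*z^2 + z + 2.
The denominator factors as Q(z) = (z + 2)*(z - I)*(z + I), so z = -2 is a simple zero of Q and P is analytic there; z = -2 is therefore a simple pole and
  Res(f, z₀) = P(z₀)/Q'(z₀).

Q'(z) = 3*z^2 + 4*z + 1, so Q'(-2) = 5.
P(-2) = exp(-2).

Res(f, -2) = (exp(-2))/(5) = exp(-2)/5

Final answer: exp(-2)/5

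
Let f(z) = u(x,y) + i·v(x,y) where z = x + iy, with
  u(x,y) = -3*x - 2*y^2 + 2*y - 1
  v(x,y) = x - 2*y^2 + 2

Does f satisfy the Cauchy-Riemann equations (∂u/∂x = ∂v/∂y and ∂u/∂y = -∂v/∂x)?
∂u/∂x = -3
∂v/∂y = -4*y
∂u/∂y = 2 - 4*y
∂v/∂x = 1
∂u/∂x ≠ ∂v/∂y and ∂u/∂y ≠ -∂v/∂x; the Cauchy-Riemann equations are not satisfied, so f is not analytic.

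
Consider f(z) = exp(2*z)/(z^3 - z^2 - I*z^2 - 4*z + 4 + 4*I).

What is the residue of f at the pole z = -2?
Write f(z) = P(z)/Q(z) with P(z) = exp(2*z) and Q(z) = z^3 - z^2 - I*z^2 - 4*z + 4 + 4*I.
The denominator factors as Q(z) = (z - 2)*(z - 1 - I)*(z + 2), so z = -2 is a simple zero of Q and P is analytic there; z = -2 is therefore a simple pole and
  Res(f, z₀) = P(z₀)/Q'(z₀).

Q'(z) = 3*z^2 - 2*z - 2*I*z - 4, so Q'(-2) = 12 + 4*I.
P(-2) = exp(-4).

Res(f, -2) = (exp(-4))/(12 + 4*I) = (3/40 - I/40)*exp(-4)

Final answer: (3/40 - I/40)*exp(-4)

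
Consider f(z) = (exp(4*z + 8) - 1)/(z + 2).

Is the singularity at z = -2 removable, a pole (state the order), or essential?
removable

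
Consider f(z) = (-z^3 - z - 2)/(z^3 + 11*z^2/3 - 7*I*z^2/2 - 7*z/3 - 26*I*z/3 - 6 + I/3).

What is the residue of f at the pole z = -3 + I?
Write f(z) = P(z)/Q(z) with P(z) = -z^3 - z - 2 and Q(z) = z^3 + 11*z^2/3 - 7*I*z^2/2 - 7*z/3 - 26*I*z/3 - 6 + I/3.
The denominator factors as Q(z) = (z + 3 - I)*(z + 1 - 3*I/2)*(z - 1/3 - I), so z = -3 + I is a simple zero of Q and P is analytic there; z = -3 + I is therefore a simple pole and
  Res(f, z₀) = P(z₀)/Q'(z₀).

Q'(z) = 3*z^2 + 22*z/3 - 7*I*z - 7/3 - 26*I/3, so Q'(-3 + I) = 20/3 + 5*I/3.
P(-3 + I) = 19 - 27*I.

Res(f, -3 + I) = (19 - 27*I)/(20/3 + 5*I/3) = 147/85 - 381*I/85

Final answer: 147/85 - 381*I/85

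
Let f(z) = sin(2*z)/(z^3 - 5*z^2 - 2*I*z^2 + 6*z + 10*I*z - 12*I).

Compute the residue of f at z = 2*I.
Write f(z) = P(z)/Q(z) with P(z) = sin(2*z) and Q(z) = z^3 - 5*z^2 - 2*I*z^2 + 6*z + 10*I*z - 12*I.
The denominator factors as Q(z) = (z - 2*I)*(z - 3)*(z - 2), so z = 2*I is a simple zero of Q and P is analytic there; z = 2*I is therefore a simple pole and
  Res(f, z₀) = P(z₀)/Q'(z₀).

Q'(z) = 3*z^2 - 10*z - 4*I*z + 6 + 10*I, so Q'(2*I) = 2 - 10*I.
P(2*I) = I*sinh(4).

Res(f, 2*I) = (I*sinh(4))/(2 - 10*I) = (-5/52 + I/52)*sinh(4)

Final answer: (-5/52 + I/52)*sinh(4)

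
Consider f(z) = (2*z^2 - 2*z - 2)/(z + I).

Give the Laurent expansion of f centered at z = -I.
(-4 + 2*I)/(z + I) - 2 - 4*I + 2*(z + I)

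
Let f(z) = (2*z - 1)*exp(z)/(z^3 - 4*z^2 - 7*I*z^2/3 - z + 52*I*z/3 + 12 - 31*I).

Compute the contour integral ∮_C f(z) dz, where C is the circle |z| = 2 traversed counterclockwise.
By the residue theorem, ∮_C f(z) dz = 2πi · (sum of the residues of f at the poles inside |z| = 2).

The denominator factors as (z - 3 + 2*I/3)*(z - 3)*(z + 2 - 3*I), so the singularities of f are simple poles at z = 3 - 2*I/3, z = 3, z = -2 + 3*I.
  |3 - 2*I/3|² = 85/9 > 4 = 2², so this pole is outside the contour.
  |3|² = 9 > 4 = 2², so this pole is outside the contour.
  |-2 + 3*I|² = 13 > 4 = 2², so this pole is outside the contour.

No pole lies inside the contour, so f is analytic on and inside C and the integral is 0 (Cauchy's theorem).

Final answer: 0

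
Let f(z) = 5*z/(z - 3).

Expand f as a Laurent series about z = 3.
15/(z - 3) + 5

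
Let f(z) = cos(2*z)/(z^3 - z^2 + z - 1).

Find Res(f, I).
Write f(z) = P(z)/Q(z) with P(z) = cos(2*z) and Q(z) = z^3 - z^2 + z - 1.
The denominator factors as Q(z) = (z - I)*(z - 1)*(z + I), so z = I is a simple zero of Q and P is analytic there; z = I is therefore a simple pole and
  Res(f, z₀) = P(z₀)/Q'(z₀).

Q'(z) = 3*z^2 - 2*z + 1, so Q'(I) = -2 - 2*I.
P(I) = cosh(2).

Res(f, I) = (cosh(2))/(-2 - 2*I) = (-1/4 + I/4)*cosh(2)

Final answer: (-1/4 + I/4)*cosh(2)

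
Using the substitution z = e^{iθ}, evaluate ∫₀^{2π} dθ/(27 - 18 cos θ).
Call the integral J. The integrand is 2π-periodic and we integrate over a full period, so shifting θ does not change the value (θ → θ + π flips the sign of the trig term). Hence
  J = ∫₀^{2π} dθ/(27 + 18 cos θ).
Put z = e^{iθ}: then cos θ = (z + 1/z)/2, dθ = dz/(iz), and z runs once counterclockwise around |z| = 1:
  J = ∮_{|z|=1} 1/(27 + 18*(z + 1/z)/2) · dz/(iz) = (2/i) ∮_{|z|=1} dz/(18*z^2 + 54*z + 18).
The roots of 18*z^2 + 54*z + 18 are z = (-27 ± sqrt(27^2 - 18^2))/18, with sqrt(405) = 9*sqrt(5); their product is 1, so only z₊ = -3/2 + sqrt(5)/2 lies inside the unit circle (z₋ = -3/2 - sqrt(5)/2 lies outside).
z₊ is a simple zero of q(z) = 18*z^2 + 54*z + 18, so Res(1/q, z₊) = 1/q'(z₊) with q'(z) = 36*z + 54; and q'(z₊) = 18*(z₊ - z₋) = 18*sqrt(5).
Therefore J = (2/i) · 2πi · 1/(18*sqrt(5)) = 2*pi/(9*sqrt(5)) = 2*sqrt(5)*pi/45

Final answer: 2*sqrt(5)*pi/45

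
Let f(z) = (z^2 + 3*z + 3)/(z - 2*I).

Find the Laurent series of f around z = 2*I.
Put w = z - (2*I), i.e. z = w + 2*I. The denominator is w, so it suffices to rewrite the numerator in powers of w.

P(z) = z^2 + 3*z + 3
P(w + 2*I) = -1 + 6*I + (3 + 4*I)*w + w^2

Dividing each term by w:
  f = (-1 + 6*I)/w + 3 + 4*I + w

Substituting back w = z - 2*I:
  f(z) = (-1 + 6*I)/(z - 2*I) + 3 + 4*I + (z - 2*I)

The series is finite because the numerator is a polynomial; the negative powers form the principal part, and the coefficient of 1/(z - 2*I) gives Res(f, 2*I) = -1 + 6*I.

Final answer: (-1 + 6*I)/(z - 2*I) + 3 + 4*I + (z - 2*I)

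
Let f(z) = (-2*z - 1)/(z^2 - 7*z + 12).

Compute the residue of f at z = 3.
Write f(z) = P(z)/Q(z) with P(z) = -2*z - 1 and Q(z) = z^2 - 7*z + 12.
The denominator factors as Q(z) = (z - 3)*(z - 4), so z = 3 is a simple zero of Q and P is analytic there; z = 3 is therefore a simple pole and
  Res(f, z₀) = P(z₀)/Q'(z₀).

Q'(z) = 2*z - 7, so Q'(3) = -1.
P(3) = -7.

Res(f, 3) = (-7)/(-1) = 7

Final answer: 7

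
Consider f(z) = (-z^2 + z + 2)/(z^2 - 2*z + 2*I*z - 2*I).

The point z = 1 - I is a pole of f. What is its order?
Factor the denominator:
  z^2 - 2*z + 2*I*z - 2*I = (z - 1 + I)^2

The numerator P(z) = -z^2 + z + 2 has P(1 - I) = 3 + I ≠ 0, so no factor of (z - 1 + I) cancels.
Near z = 1 - I we can therefore write f(z) = g(z)/(z - 1 + I)^2 with g analytic at 1 - I and g(1 - I) ≠ 0 (g is just the numerator).

Hence z = 1 - I is a pole of order 2.

Final answer: 2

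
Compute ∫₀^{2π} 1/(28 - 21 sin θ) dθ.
2*sqrt(7)*pi/49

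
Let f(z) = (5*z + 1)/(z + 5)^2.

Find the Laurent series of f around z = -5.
Put w = z - (-5), i.e. z = w - 5. The denominator is w^2, so it suffices to rewrite the numerator in powers of w.

P(z) = 5*z + 1
P(w - 5) = -24 + 5*w

Dividing each term by w^2:
  f = -24/w^2 + 5/w

Substituting back w = z + 5:
  f(z) = -24/(z + 5)^2 + 5/(z + 5)

The series is finite because the numerator is a polynomial; the negative powers form the principal part, and the coefficient of 1/(z + 5) gives Res(f, -5) = 5.

Final answer: -24/(z + 5)^2 + 5/(z + 5)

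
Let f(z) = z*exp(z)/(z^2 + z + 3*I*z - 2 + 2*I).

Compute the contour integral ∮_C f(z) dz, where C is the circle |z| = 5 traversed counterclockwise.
By the residue theorem, ∮_C f(z) dz = 2πi · (sum of the residues of f at the poles inside |z| = 5).

The denominator factors as (z + 1 + I)*(z + 2*I), so the singularities of f are simple poles at z = -1 - I, z = -2*I.
  |-1 - I|² = 2 < 25 = 5², so this pole is inside the contour.
  |-2*I|² = 4 < 25 = 5², so this pole is inside the contour.

With P(z) = z*exp(z) and Q(z) = z^2 + z + 3*I*z - 2 + 2*I, each pole is simple, so Res(f, z₀) = P(z₀)/Q'(z₀) with Q'(z) = 2*z + 1 + 3*I.
  Res(f, -1 - I) = P(-1 - I)/Q'(-1 - I) = ((-1 - I)*exp(-1 - I))/(-1 + I) = I*exp(-1 - I)
  Res(f, -2*I) = P(-2*I)/Q'(-2*I) = (-2*I*exp(-2*I))/(1 - I) = (1 - I)*exp(-2*I)

Sum of residues inside C: (1 - I)*exp(-2*I) + I*exp(-1 - I)
∮_C f(z) dz = 2πi · ((1 - I)*exp(-2*I) + I*exp(-1 - I)) = pi*(2 + 2*I)*exp(-2*I) - 2*pi*exp(-1 - I)

Final answer: pi*(2 + 2*I)*exp(-2*I) - 2*pi*exp(-1 - I)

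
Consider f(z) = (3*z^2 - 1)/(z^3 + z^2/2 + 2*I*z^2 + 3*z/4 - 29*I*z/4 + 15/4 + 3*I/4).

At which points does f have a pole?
{-2 - 3*I, -I/2, 3/2 + 3*I/2}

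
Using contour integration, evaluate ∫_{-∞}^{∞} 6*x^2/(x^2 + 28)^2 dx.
3*sqrt(7)*pi/14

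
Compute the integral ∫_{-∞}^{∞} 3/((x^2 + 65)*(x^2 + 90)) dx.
Let f(z) = 3/((z^2 + 65)*(z^2 + 90)). The denominator has no real zeros and deg Q - deg P = 4 ≥ 2, so the integral of f over the upper semicircle |z| = R tends to 0 as R → ∞. Closing the contour in the upper half-plane,
  ∫_{-∞}^{∞} f(x) dx = 2πi · Σ Res(f, z_k)  over the poles with Im z_k > 0.

Zeros of the denominator: z^2 + 90 = 0 gives z = ±3*sqrt(10)*I; z^2 + 65 = 0 gives z = ±sqrt(65)*I.
Upper half-plane: z = 3*sqrt(10)*I, z = sqrt(65)*I (simple).

Each pole is a simple zero of Q(z) = z^4 + 155*z^2 + 5850, so Res(f, z₀) = P(z₀)/Q'(z₀) with P(z) = 3, Q'(z) = 4*z^3 + 310*z:
  Res(f, 3*sqrt(10)*I) = (3)/(-150*sqrt(10)*I) = sqrt(10)*I/500
  Res(f, sqrt(65)*I) = (3)/(50*sqrt(65)*I) = -3*sqrt(65)*I/3250

Sum of residues: I*(-6*sqrt(65) + 13*sqrt(10))/6500
∫_{-∞}^{∞} f(x) dx = 2πi · (I*(-6*sqrt(65) + 13*sqrt(10))/6500) = pi*(-13*sqrt(10) + 6*sqrt(65))/3250

Final answer: pi*(-13*sqrt(10) + 6*sqrt(65))/3250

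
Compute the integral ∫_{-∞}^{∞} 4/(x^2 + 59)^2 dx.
Let f(z) = 4/(z^2 + 59)^2. The denominator has no real zeros and deg Q - deg P = 4 ≥ 2, so the integral of f over the upper semicircle |z| = R tends to 0 as R → ∞. Closing the contour in the upper half-plane,
  ∫_{-∞}^{∞} f(x) dx = 2πi · Σ Res(f, z_k)  over the poles with Im z_k > 0.

Zeros of the denominator: z^2 + 59 = 0 gives z = ±sqrt(59)*I.
Upper half-plane: z = sqrt(59)*I (a pole of order 2).

Write f(z) = g(z)/(z - sqrt(59)*I)^2 with g(z) = 4/(z + sqrt(59)*I)^2. For a double pole, Res(f, z₀) = g'(z₀):
  g'(z) = -8/(z + sqrt(59)*I)^3
  Res(f, sqrt(59)*I) = g'(sqrt(59)*I) = -sqrt(59)*I/3481

∫_{-∞}^{∞} f(x) dx = 2πi · (-sqrt(59)*I/3481) = 2*sqrt(59)*pi/3481

Final answer: 2*sqrt(59)*pi/3481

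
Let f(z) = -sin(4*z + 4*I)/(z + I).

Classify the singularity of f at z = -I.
Let u = z + I. The argument of sin is 4*z + 4*I = 4u, so
  f = -sin(4u)/u = -((4u) - (4u)^3/6 + ...)/u = -4 + (32/3)*u^2 - ...
The Laurent expansion about u = 0 has no negative powers; equivalently lim_{z→-I} f(z) = -4 exists and is finite.
So the singularity is removable.

Final answer: removable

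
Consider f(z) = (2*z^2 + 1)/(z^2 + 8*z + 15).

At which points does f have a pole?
The singularities of f are the zeros of the denominator. Factoring,
  z^2 + 8*z + 15 = (z + 5)*(z + 3)
so the candidates are z = -5, z = -3.

Check the numerator P(z) = 2*z^2 + 1 at each one:
  P(-5) = 51 ≠ 0, so z = -5 is a (simple) pole.
  P(-3) = 19 ≠ 0, so z = -3 is a (simple) pole.

Poles of f: {-5, -3}

Final answer: {-5, -3}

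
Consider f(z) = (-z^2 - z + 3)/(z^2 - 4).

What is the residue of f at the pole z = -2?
Write f(z) = P(z)/Q(z) with P(z) = -z^2 - z + 3 and Q(z) = z^2 - 4.
The denominator factors as Q(z) = (z + 2)*(z - 2), so z = -2 is a simple zero of Q and P is analytic there; z = -2 is therefore a simple pole and
  Res(f, z₀) = P(z₀)/Q'(z₀).

Q'(z) = 2*z, so Q'(-2) = -4.
P(-2) = 1.

Res(f, -2) = (1)/(-4) = -1/4

Final answer: -1/4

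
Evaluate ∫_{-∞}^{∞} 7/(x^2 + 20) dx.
Let f(z) = 7/(z^2 + 20). The denominator has no real zeros and deg Q - deg P = 2 ≥ 2, so the integral of f over the upper semicircle |z| = R tends to 0 as R → ∞. Closing the contour in the upper half-plane,
  ∫_{-∞}^{∞} f(x) dx = 2πi · Σ Res(f, z_k)  over the poles with Im z_k > 0.

Zeros of the denominator: z^2 + 20 = 0 gives z = ±2*sqrt(5)*I.
Upper half-plane: z = 2*sqrt(5)*I (simple).

Each pole is a simple zero of Q(z) = z^2 + 20, so Res(f, z₀) = P(z₀)/Q'(z₀) with P(z) = 7, Q'(z) = 2*z:
  Res(f, 2*sqrt(5)*I) = (7)/(4*sqrt(5)*I) = -7*sqrt(5)*I/20

∫_{-∞}^{∞} f(x) dx = 2πi · (-7*sqrt(5)*I/20) = 7*sqrt(5)*pi/10

Final answer: 7*sqrt(5)*pi/10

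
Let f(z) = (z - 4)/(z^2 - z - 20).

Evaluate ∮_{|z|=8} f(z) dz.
By the residue theorem, ∮_C f(z) dz = 2πi · (sum of the residues of f at the poles inside |z| = 8).

The denominator factors as (z - 5)*(z + 4), so the singularities of f are simple poles at z = 5, z = -4.
  |5|² = 25 < 64 = 8², so this pole is inside the contour.
  |-4|² = 16 < 64 = 8², so this pole is inside the contour.

With P(z) = z - 4 and Q(z) = z^2 - z - 20, each pole is simple, so Res(f, z₀) = P(z₀)/Q'(z₀) with Q'(z) = 2*z - 1.
  Res(f, 5) = P(5)/Q'(5) = (1)/(9) = 1/9
  Res(f, -4) = P(-4)/Q'(-4) = (-8)/(-9) = 8/9

Sum of residues inside C: 1
∮_C f(z) dz = 2πi · (1) = 2*I*pi

Final answer: 2*I*pi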